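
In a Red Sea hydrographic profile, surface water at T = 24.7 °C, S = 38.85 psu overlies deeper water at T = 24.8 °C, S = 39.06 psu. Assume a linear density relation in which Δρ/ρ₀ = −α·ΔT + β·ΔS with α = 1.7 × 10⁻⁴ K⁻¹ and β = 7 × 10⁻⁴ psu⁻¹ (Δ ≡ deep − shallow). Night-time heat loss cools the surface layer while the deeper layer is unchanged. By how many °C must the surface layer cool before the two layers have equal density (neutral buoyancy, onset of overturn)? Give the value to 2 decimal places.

Neutral buoyancy requires Δρ = 0, i.e. −α(T_deep − T_surf′) + β(S_deep − S_surf) = 0.
T_surf′ = T_deep − (β/α)·ΔS = 24.8 − (7 × 10⁻⁴/1.7 × 10⁻⁴)·(+0.21) = 23.9353 °C.
Cooling required: 24.7 − (23.9353) = 0.7647 °C.

0.76 °C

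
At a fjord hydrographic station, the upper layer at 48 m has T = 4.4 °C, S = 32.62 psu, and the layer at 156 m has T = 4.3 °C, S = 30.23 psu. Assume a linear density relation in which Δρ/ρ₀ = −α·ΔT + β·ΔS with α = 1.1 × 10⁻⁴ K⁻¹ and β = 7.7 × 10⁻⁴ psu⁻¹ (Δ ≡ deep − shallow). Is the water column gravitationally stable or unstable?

unstable

ΔT = 4.3 − 4.4 = -0.1 K and ΔS = 30.23 − 32.62 = -2.39 psu (deep − shallow).
−αΔT = 1.10 × 10⁻⁵; βΔS = -1.8403 × 10⁻³; sum Δρ/ρ₀ = -1.8293 × 10⁻³.
Δρ/ρ₀ < 0, so Δρ < 0: deeper water is lighter → statically unstable; the column would overturn.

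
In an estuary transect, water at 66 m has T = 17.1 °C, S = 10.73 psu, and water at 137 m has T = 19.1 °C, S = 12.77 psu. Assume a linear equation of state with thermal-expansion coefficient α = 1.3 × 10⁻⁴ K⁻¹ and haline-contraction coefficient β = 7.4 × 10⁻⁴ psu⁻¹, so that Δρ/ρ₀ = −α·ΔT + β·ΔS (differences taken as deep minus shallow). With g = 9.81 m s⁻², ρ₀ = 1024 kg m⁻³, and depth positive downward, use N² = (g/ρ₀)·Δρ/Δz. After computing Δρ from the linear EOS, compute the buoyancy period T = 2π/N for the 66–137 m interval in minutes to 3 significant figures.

7.97 min

ΔT = +2.0 K, ΔS = +2.04 psu (deep − shallow).
Δρ/ρ₀ = −αΔT + βΔS = -2.60 × 10⁻⁴ + 1.5096 × 10⁻³ = 1.2496 × 10⁻³, so Δρ ≈ 1.280 kg m⁻³.
N² = (g/ρ₀)·Δρ/Δz = g·(Δρ/ρ₀)/Δz = 9.81 × 1.2496 × 10⁻³ / 71 = 1.7266 × 10⁻⁴ s⁻².
N = √(1.7266 × 10⁻⁴) = 0.013140 rad s⁻¹ → T = 2π/N = 478.17 s = 7.9695 min ≈ 7.97 min.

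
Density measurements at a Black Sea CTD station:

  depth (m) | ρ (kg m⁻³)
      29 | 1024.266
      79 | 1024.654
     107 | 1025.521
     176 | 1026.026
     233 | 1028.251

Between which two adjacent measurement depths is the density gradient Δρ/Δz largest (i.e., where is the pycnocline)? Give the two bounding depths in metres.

176–233 m

Compute the density gradient over each adjacent pair:
  29–79 m: Δρ/Δz = 0.388/50 = 7.8 × 10⁻³ kg m⁻⁴
  79–107 m: Δρ/Δz = 0.867/28 = 0.031 kg m⁻⁴
  107–176 m: Δρ/Δz = 0.505/69 = 7.3 × 10⁻³ kg m⁻⁴
  176–233 m: Δρ/Δz = 2.225/57 = 0.039 kg m⁻⁴
The largest gradient is in the 176–233 m interval — the pycnocline.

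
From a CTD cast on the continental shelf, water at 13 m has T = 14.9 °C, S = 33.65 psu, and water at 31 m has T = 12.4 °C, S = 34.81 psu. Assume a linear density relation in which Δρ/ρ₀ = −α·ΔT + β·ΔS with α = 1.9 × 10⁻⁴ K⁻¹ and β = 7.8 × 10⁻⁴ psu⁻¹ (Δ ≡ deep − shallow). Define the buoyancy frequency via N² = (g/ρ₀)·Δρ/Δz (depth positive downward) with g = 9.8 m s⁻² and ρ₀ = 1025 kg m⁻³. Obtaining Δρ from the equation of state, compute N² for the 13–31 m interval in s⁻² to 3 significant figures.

ΔT = -2.5 K, ΔS = +1.16 psu (deep − shallow).
Δρ/ρ₀ = −αΔT + βΔS = 4.75 × 10⁻⁴ + 9.048 × 10⁻⁴ = 1.3798 × 10⁻³, so Δρ ≈ 1.414 kg m⁻³.
N² = (g/ρ₀)·Δρ/Δz = g·(Δρ/ρ₀)/Δz = 9.8 × 1.3798 × 10⁻³ / 18 = 7.5122 × 10⁻⁴ s⁻² ≈ 7.51 × 10⁻⁴ s⁻².

7.51 × 10⁻⁴ s⁻²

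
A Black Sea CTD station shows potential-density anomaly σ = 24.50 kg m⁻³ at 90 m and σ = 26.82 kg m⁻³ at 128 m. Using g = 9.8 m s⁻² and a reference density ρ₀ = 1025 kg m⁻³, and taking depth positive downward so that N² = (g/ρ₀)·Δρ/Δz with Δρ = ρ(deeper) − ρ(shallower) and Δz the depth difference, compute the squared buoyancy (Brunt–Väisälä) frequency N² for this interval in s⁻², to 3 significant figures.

5.84 × 10⁻⁴ s⁻²

Δρ = 1026.82 − 1024.50 = 2.32 kg m⁻³ over Δz = 128 − 90 = 38 m.
N² = (9.8/1025) × (2.32/38) = 5.8372 × 10⁻⁴ s⁻² ≈ 5.84 × 10⁻⁴ s⁻².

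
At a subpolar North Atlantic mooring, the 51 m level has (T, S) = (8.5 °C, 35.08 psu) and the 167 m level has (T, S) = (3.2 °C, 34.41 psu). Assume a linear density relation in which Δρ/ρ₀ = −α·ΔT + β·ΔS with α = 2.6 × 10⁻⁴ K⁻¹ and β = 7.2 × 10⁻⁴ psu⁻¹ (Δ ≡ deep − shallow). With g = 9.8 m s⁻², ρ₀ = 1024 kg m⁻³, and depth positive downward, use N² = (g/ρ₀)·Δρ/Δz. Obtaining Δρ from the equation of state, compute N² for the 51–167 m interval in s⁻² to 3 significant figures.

ΔT = -5.3 K, ΔS = -0.67 psu (deep − shallow).
Δρ/ρ₀ = −αΔT + βΔS = 1.378 × 10⁻³ − 4.824 × 10⁻⁴ = 8.956 × 10⁻⁴, so Δρ ≈ 0.9171 kg m⁻³.
N² = (g/ρ₀)·Δρ/Δz = g·(Δρ/ρ₀)/Δz = 9.8 × 8.956 × 10⁻⁴ / 116 = 7.5663 × 10⁻⁵ s⁻² ≈ 7.57 × 10⁻⁵ s⁻².

7.57 × 10⁻⁵ s⁻²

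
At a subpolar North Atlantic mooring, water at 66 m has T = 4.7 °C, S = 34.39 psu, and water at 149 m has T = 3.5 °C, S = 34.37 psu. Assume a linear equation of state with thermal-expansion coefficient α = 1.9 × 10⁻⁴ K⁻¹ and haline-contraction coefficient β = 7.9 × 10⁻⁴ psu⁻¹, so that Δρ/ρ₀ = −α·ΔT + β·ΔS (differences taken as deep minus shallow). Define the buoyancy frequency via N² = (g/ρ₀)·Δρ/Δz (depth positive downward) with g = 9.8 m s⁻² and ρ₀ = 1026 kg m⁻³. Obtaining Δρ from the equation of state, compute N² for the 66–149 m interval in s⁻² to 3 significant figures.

2.51 × 10⁻⁵ s⁻²

ΔT = -1.2 K, ΔS = -0.02 psu (deep − shallow).
Δρ/ρ₀ = −αΔT + βΔS = 2.28 × 10⁻⁴ − 1.58 × 10⁻⁵ = 2.122 × 10⁻⁴, so Δρ ≈ 0.2177 kg m⁻³.
N² = (g/ρ₀)·Δρ/Δz = g·(Δρ/ρ₀)/Δz = 9.8 × 2.122 × 10⁻⁴ / 83 = 2.5055 × 10⁻⁵ s⁻² ≈ 2.51 × 10⁻⁵ s⁻².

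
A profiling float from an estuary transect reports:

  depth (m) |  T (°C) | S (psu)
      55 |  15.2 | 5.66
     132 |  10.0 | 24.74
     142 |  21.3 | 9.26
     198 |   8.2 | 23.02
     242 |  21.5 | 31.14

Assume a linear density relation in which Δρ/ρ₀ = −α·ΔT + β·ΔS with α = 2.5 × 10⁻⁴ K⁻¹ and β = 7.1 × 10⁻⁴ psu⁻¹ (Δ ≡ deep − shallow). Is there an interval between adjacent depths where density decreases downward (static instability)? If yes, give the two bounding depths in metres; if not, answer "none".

132–142 m

Evaluate Δρ/ρ₀ = −αΔT + βΔS across each adjacent pair:
  55–132 m: −αΔT+βΔS = −(2.5 × 10⁻⁴)(-5.2)+(7.1 × 10⁻⁴)(+19.08) = 0.015 → stable
  132–142 m: −αΔT+βΔS = −(2.5 × 10⁻⁴)(+11.3)+(7.1 × 10⁻⁴)(-15.48) = -0.014 → UNSTABLE
  142–198 m: −αΔT+βΔS = −(2.5 × 10⁻⁴)(-13.1)+(7.1 × 10⁻⁴)(+13.76) = 0.013 → stable
  198–242 m: −αΔT+βΔS = −(2.5 × 10⁻⁴)(+13.3)+(7.1 × 10⁻⁴)(+8.12) = 2.4 × 10⁻³ → stable
The 132–142 m interval has Δρ < 0: lighter water underlies denser water.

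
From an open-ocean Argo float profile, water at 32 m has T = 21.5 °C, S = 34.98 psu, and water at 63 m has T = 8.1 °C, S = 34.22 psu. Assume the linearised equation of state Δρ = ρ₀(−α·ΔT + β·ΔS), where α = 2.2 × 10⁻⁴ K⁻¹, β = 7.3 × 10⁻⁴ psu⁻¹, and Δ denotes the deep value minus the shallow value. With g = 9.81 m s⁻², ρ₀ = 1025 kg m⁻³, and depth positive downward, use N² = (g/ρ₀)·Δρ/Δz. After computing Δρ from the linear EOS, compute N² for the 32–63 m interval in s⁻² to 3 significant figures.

7.57 × 10⁻⁴ s⁻²

ΔT = -13.4 K, ΔS = -0.76 psu (deep − shallow).
Δρ/ρ₀ = −αΔT + βΔS = 2.948 × 10⁻³ − 5.548 × 10⁻⁴ = 2.3932 × 10⁻³, so Δρ ≈ 2.453 kg m⁻³.
N² = (g/ρ₀)·Δρ/Δz = g·(Δρ/ρ₀)/Δz = 9.81 × 2.3932 × 10⁻³ / 31 = 7.5733 × 10⁻⁴ s⁻² ≈ 7.57 × 10⁻⁴ s⁻².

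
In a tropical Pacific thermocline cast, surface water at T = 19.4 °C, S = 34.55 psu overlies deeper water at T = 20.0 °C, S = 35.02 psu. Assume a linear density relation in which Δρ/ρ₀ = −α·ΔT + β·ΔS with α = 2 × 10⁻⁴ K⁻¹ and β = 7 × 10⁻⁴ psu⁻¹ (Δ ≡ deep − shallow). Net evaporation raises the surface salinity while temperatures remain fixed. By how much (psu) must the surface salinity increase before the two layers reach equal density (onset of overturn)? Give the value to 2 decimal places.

0.30 psu

Neutral buoyancy requires −α(T_deep − T_surf) + β(S_deep − S_surf′) = 0.
S_surf′ = S_deep − (α/β)·ΔT = 35.02 − (2 × 10⁻⁴/7 × 10⁻⁴)·(+0.6) = 34.8486 psu.
Increase required: 34.8486 − 34.55 = 0.2986 psu.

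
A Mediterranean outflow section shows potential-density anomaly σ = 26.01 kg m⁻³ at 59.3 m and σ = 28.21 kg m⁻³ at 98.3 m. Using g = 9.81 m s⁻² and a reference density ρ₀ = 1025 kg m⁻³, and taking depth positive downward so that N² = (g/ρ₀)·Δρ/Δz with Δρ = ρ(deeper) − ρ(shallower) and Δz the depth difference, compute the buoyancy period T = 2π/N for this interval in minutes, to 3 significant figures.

4.51 min

Δρ = 1028.21 − 1026.01 = 2.20 kg m⁻³ over Δz = 98.3 − 59.3 = 39 m.
N² = (9.81/1025) × (2.20/39) = 5.3989 × 10⁻⁴ s⁻².
N = √(5.3989 × 10⁻⁴) = 0.023236 rad s⁻¹, so T = 2π/N = 270.41 s = 4.5068 min ≈ 4.51 min.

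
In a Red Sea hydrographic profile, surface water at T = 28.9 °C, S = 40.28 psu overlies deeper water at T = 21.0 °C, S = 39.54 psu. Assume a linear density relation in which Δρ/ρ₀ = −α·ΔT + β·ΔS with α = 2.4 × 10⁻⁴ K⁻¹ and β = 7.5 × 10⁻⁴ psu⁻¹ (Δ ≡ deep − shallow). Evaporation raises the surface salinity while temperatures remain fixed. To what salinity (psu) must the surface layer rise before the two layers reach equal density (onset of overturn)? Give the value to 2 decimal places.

Neutral buoyancy requires −α(T_deep − T_surf) + β(S_deep − S_surf′) = 0.
S_surf′ = S_deep − (α/β)·ΔT = 39.54 − (2.4 × 10⁻⁴/7.5 × 10⁻⁴)·(-7.9) = 42.0680 psu.
Increase required: 42.0680 − 40.28 = 1.7880 psu.

42.07 psu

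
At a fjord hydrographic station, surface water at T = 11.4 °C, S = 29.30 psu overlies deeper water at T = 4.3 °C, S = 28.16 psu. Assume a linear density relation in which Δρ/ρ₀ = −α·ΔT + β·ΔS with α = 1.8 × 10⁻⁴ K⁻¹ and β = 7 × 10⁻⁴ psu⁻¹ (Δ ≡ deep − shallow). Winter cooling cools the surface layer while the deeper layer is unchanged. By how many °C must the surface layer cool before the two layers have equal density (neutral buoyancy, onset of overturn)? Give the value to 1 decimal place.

Neutral buoyancy requires Δρ = 0, i.e. −α(T_deep − T_surf′) + β(S_deep − S_surf) = 0.
T_surf′ = T_deep − (β/α)·ΔS = 4.3 − (7 × 10⁻⁴/1.8 × 10⁻⁴)·(-1.14) = 8.733 °C.
Cooling required: 11.4 − (8.733) = 2.667 °C.

2.7 °C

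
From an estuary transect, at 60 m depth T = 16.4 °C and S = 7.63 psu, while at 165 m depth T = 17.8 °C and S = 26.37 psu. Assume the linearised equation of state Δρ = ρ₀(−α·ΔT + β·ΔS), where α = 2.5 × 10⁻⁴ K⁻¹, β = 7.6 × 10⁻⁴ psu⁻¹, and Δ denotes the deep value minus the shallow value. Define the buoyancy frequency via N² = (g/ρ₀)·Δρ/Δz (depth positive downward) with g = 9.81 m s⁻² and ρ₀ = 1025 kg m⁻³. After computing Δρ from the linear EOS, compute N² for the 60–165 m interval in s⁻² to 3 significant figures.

1.30 × 10⁻³ s⁻²

ΔT = +1.4 K, ΔS = +18.74 psu (deep − shallow).
Δρ/ρ₀ = −αΔT + βΔS = -3.50 × 10⁻⁴ + 0.0142424 = 0.0138924, so Δρ ≈ 14.24 kg m⁻³.
N² = (g/ρ₀)·Δρ/Δz = g·(Δρ/ρ₀)/Δz = 9.81 × 0.0138924 / 105 = 1.2979 × 10⁻³ s⁻² ≈ 1.30 × 10⁻³ s⁻².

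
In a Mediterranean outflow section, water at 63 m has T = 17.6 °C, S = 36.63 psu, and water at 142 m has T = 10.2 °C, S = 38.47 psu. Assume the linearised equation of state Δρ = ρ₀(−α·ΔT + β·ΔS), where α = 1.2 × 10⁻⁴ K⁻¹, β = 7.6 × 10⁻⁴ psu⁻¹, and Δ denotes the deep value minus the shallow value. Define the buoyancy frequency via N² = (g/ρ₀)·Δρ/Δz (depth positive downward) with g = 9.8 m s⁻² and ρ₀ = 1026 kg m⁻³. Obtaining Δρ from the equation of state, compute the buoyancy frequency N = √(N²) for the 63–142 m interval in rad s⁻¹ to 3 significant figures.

0.0168 rad s⁻¹

ΔT = -7.4 K, ΔS = +1.84 psu (deep − shallow).
Δρ/ρ₀ = −αΔT + βΔS = 8.88 × 10⁻⁴ + 1.3984 × 10⁻³ = 2.2864 × 10⁻³, so Δρ ≈ 2.346 kg m⁻³.
N² = (g/ρ₀)·Δρ/Δz = g·(Δρ/ρ₀)/Δz = 9.8 × 2.2864 × 10⁻³ / 79 = 2.8363 × 10⁻⁴ s⁻².
N = √(2.8363 × 10⁻⁴) = 0.016841 rad s⁻¹ ≈ 0.0168 rad s⁻¹.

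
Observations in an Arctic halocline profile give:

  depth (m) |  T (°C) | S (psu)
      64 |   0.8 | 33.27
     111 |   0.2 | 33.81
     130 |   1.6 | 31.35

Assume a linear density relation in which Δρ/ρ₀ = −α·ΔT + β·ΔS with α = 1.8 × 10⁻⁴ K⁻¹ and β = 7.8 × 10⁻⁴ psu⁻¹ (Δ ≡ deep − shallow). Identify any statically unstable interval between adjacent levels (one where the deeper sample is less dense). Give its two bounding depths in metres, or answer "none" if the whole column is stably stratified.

111–130 m

Evaluate Δρ/ρ₀ = −αΔT + βΔS across each adjacent pair:
  64–111 m: −αΔT+βΔS = −(1.8 × 10⁻⁴)(-0.6)+(7.8 × 10⁻⁴)(+0.54) = 5.3 × 10⁻⁴ → stable
  111–130 m: −αΔT+βΔS = −(1.8 × 10⁻⁴)(+1.4)+(7.8 × 10⁻⁴)(-2.46) = -2.2 × 10⁻³ → UNSTABLE
The 111–130 m interval has Δρ < 0: lighter water underlies denser water.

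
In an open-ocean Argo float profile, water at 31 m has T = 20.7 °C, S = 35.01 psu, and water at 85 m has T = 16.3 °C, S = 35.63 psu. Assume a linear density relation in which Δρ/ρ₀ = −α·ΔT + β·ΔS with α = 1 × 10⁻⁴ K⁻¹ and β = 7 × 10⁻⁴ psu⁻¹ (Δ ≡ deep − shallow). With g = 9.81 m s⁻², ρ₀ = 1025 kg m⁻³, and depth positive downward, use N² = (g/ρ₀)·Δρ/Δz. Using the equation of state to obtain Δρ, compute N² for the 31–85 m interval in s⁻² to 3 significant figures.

1.59 × 10⁻⁴ s⁻²

ΔT = -4.4 K, ΔS = +0.62 psu (deep − shallow).
Δρ/ρ₀ = −αΔT + βΔS = 4.40 × 10⁻⁴ + 4.34 × 10⁻⁴ = 8.74 × 10⁻⁴, so Δρ ≈ 0.8959 kg m⁻³.
N² = (g/ρ₀)·Δρ/Δz = g·(Δρ/ρ₀)/Δz = 9.81 × 8.74 × 10⁻⁴ / 54 = 1.5878 × 10⁻⁴ s⁻² ≈ 1.59 × 10⁻⁴ s⁻².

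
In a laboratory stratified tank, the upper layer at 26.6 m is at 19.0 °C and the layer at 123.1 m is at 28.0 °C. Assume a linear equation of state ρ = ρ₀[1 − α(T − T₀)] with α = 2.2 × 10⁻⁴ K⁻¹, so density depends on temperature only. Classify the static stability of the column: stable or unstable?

ΔT = 28.0 − 19.0 = +9.0 K, so Δρ/ρ₀ = −αΔT = -1.98 × 10⁻³.
Δρ/ρ₀ < 0, so Δρ < 0: deeper water is lighter → statically unstable; the column would overturn.

unstable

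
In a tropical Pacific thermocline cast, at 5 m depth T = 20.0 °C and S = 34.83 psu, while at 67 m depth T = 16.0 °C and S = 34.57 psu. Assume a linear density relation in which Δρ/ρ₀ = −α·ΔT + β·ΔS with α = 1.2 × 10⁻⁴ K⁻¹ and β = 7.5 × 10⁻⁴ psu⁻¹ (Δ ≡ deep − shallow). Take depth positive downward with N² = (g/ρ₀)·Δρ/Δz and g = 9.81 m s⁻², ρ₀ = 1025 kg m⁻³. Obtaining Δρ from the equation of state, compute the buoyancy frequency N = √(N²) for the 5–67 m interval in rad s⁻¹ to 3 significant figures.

6.72 × 10⁻³ rad s⁻¹

ΔT = -4.0 K, ΔS = -0.26 psu (deep − shallow).
Δρ/ρ₀ = −αΔT + βΔS = 4.80 × 10⁻⁴ − 1.95 × 10⁻⁴ = 2.85 × 10⁻⁴, so Δρ ≈ 0.2921 kg m⁻³.
N² = (g/ρ₀)·Δρ/Δz = g·(Δρ/ρ₀)/Δz = 9.81 × 2.85 × 10⁻⁴ / 62 = 4.5094 × 10⁻⁵ s⁻².
N = √(4.5094 × 10⁻⁵) = 6.7152 × 10⁻³ rad s⁻¹ ≈ 6.72 × 10⁻³ rad s⁻¹.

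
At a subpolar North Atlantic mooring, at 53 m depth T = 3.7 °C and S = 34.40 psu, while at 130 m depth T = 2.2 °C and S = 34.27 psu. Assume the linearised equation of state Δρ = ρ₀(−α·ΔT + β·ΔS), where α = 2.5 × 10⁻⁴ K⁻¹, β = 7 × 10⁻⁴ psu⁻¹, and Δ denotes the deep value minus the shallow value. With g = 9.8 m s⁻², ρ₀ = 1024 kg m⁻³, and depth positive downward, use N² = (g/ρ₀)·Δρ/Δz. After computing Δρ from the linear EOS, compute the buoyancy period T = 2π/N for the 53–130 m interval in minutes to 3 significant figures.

ΔT = -1.5 K, ΔS = -0.13 psu (deep − shallow).
Δρ/ρ₀ = −αΔT + βΔS = 3.75 × 10⁻⁴ − 9.10 × 10⁻⁵ = 2.84 × 10⁻⁴, so Δρ ≈ 0.2908 kg m⁻³.
N² = (g/ρ₀)·Δρ/Δz = g·(Δρ/ρ₀)/Δz = 9.8 × 2.84 × 10⁻⁴ / 77 = 3.6145 × 10⁻⁵ s⁻².
N = √(3.6145 × 10⁻⁵) = 6.0121 × 10⁻³ rad s⁻¹ → T = 2π/N = 1.0451 × 10³ s = 17.418 min ≈ 17.4 min.

17.4 min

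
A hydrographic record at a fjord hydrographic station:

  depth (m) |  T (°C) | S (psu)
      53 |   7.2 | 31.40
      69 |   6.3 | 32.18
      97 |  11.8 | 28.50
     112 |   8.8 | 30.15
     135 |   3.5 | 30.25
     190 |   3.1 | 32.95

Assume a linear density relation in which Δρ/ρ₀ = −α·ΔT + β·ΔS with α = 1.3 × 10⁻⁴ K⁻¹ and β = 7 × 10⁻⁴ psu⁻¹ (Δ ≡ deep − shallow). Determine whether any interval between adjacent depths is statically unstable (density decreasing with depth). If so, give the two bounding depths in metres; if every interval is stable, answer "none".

69–97 m

Evaluate Δρ/ρ₀ = −αΔT + βΔS across each adjacent pair:
  53–69 m: −αΔT+βΔS = −(1.3 × 10⁻⁴)(-0.9)+(7 × 10⁻⁴)(+0.78) = 6.6 × 10⁻⁴ → stable
  69–97 m: −αΔT+βΔS = −(1.3 × 10⁻⁴)(+5.5)+(7 × 10⁻⁴)(-3.68) = -3.3 × 10⁻³ → UNSTABLE
  97–112 m: −αΔT+βΔS = −(1.3 × 10⁻⁴)(-3.0)+(7 × 10⁻⁴)(+1.65) = 1.5 × 10⁻³ → stable
  112–135 m: −αΔT+βΔS = −(1.3 × 10⁻⁴)(-5.3)+(7 × 10⁻⁴)(+0.10) = 7.6 × 10⁻⁴ → stable
  135–190 m: −αΔT+βΔS = −(1.3 × 10⁻⁴)(-0.4)+(7 × 10⁻⁴)(+2.70) = 1.9 × 10⁻³ → stable
The 69–97 m interval has Δρ < 0: lighter water underlies denser water.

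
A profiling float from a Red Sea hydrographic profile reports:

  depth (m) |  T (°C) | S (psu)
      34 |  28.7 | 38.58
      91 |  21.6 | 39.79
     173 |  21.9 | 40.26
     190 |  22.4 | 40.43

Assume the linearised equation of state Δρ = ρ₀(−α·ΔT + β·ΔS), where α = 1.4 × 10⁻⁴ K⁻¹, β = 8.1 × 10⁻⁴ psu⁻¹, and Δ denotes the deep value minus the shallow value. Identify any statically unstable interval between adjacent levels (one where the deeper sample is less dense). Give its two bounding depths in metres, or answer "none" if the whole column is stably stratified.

Evaluate Δρ/ρ₀ = −αΔT + βΔS across each adjacent pair:
  34–91 m: −αΔT+βΔS = −(1.4 × 10⁻⁴)(-7.1)+(8.1 × 10⁻⁴)(+1.21) = 2.0 × 10⁻³ → stable
  91–173 m: −αΔT+βΔS = −(1.4 × 10⁻⁴)(+0.3)+(8.1 × 10⁻⁴)(+0.47) = 3.4 × 10⁻⁴ → stable
  173–190 m: −αΔT+βΔS = −(1.4 × 10⁻⁴)(+0.5)+(8.1 × 10⁻⁴)(+0.17) = 6.8 × 10⁻⁵ → stable
Every interval has Δρ > 0: the column is stably stratified throughout.

none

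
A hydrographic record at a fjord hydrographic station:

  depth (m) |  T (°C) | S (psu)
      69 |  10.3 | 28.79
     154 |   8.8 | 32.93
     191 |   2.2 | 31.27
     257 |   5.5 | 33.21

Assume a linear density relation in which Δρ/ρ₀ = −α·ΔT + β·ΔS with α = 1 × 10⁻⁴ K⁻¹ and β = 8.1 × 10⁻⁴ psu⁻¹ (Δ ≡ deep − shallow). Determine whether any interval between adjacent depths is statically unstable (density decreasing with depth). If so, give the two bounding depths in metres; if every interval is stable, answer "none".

Evaluate Δρ/ρ₀ = −αΔT + βΔS across each adjacent pair:
  69–154 m: −αΔT+βΔS = −(1 × 10⁻⁴)(-1.5)+(8.1 × 10⁻⁴)(+4.14) = 3.5 × 10⁻³ → stable
  154–191 m: −αΔT+βΔS = −(1 × 10⁻⁴)(-6.6)+(8.1 × 10⁻⁴)(-1.66) = -6.8 × 10⁻⁴ → UNSTABLE
  191–257 m: −αΔT+βΔS = −(1 × 10⁻⁴)(+3.3)+(8.1 × 10⁻⁴)(+1.94) = 1.2 × 10⁻³ → stable
The 154–191 m interval has Δρ < 0: lighter water underlies denser water.

154–191 m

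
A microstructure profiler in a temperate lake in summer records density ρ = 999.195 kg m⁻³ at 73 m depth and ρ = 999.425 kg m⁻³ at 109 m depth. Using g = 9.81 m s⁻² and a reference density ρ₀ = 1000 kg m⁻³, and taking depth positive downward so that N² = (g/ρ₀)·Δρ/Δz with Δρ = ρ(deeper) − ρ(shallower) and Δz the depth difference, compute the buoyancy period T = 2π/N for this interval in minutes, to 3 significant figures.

13.2 min

Δρ = 999.425 − 999.195 = 0.230 kg m⁻³ over Δz = 109 − 73 = 36 m.
N² = (9.81/1000) × (0.230/36) = 6.2675 × 10⁻⁵ s⁻².
N = √(6.2675 × 10⁻⁵) = 7.9168 × 10⁻³ rad s⁻¹, so T = 2π/N = 793.65 s = 13.227 min ≈ 13.2 min.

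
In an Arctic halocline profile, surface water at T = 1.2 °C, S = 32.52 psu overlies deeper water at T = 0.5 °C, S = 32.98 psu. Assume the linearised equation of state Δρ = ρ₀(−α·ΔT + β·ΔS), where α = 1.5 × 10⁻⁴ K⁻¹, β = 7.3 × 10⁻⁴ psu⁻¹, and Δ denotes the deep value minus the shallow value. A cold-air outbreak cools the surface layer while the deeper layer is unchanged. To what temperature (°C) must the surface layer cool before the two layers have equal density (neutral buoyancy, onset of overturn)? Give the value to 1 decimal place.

-1.7 °C

Neutral buoyancy requires Δρ = 0, i.e. −α(T_deep − T_surf′) + β(S_deep − S_surf) = 0.
T_surf′ = T_deep − (β/α)·ΔS = 0.5 − (7.3 × 10⁻⁴/1.5 × 10⁻⁴)·(+0.46) = -1.739 °C.
Cooling required: 1.2 − (-1.739) = 2.939 °C.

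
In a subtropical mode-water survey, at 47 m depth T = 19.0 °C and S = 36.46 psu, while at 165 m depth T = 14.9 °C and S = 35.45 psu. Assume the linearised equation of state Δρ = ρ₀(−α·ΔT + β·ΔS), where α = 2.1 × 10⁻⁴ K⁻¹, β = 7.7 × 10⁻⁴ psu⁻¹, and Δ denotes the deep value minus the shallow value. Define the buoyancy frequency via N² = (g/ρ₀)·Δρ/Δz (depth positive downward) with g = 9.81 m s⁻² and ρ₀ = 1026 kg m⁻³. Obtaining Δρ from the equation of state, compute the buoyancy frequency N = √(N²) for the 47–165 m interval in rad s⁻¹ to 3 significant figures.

ΔT = -4.1 K, ΔS = -1.01 psu (deep − shallow).
Δρ/ρ₀ = −αΔT + βΔS = 8.61 × 10⁻⁴ − 7.777 × 10⁻⁴ = 8.33 × 10⁻⁵, so Δρ ≈ 0.08547 kg m⁻³.
N² = (g/ρ₀)·Δρ/Δz = g·(Δρ/ρ₀)/Δz = 9.81 × 8.33 × 10⁻⁵ / 118 = 6.9252 × 10⁻⁶ s⁻².
N = √(6.9252 × 10⁻⁶) = 2.6316 × 10⁻³ rad s⁻¹ ≈ 2.63 × 10⁻³ rad s⁻¹.

2.63 × 10⁻³ rad s⁻¹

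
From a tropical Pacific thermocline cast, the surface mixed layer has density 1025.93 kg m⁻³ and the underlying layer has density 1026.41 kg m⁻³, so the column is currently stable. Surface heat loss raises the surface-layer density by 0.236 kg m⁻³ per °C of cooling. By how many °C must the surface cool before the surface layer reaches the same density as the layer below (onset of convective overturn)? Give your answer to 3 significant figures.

2.03 °C

Density deficit of the surface layer: 1026.41 − 1025.93 = 0.48 kg m⁻³.
Required change = 0.48 / 0.236 = 2.03 °C.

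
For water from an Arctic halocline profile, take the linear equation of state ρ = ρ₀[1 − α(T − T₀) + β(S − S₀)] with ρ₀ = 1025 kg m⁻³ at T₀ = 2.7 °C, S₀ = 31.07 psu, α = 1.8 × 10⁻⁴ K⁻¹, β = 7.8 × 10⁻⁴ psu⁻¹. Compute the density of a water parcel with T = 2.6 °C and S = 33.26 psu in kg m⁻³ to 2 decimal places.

1026.77 kg m⁻³

T − T₀ = -0.1 K, S − S₀ = +2.19 psu.
Bracket = 1 − α·(-0.1) + β·(+2.19) = 1 + (1.7262 × 10⁻³) = 1.0017262.
ρ = 1025 × 1.0017262 = 1026.77 kg m⁻³.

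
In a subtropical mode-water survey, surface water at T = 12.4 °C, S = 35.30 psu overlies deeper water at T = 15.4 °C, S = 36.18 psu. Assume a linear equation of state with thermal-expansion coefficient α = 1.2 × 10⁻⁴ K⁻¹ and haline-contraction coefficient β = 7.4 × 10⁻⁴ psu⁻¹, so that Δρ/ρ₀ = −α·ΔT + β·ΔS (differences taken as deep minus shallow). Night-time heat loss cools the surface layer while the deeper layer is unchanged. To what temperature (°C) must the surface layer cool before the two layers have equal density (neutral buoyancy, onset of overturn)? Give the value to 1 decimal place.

Neutral buoyancy requires Δρ = 0, i.e. −α(T_deep − T_surf′) + β(S_deep − S_surf) = 0.
T_surf′ = T_deep − (β/α)·ΔS = 15.4 − (7.4 × 10⁻⁴/1.2 × 10⁻⁴)·(+0.88) = 9.973 °C.
Cooling required: 12.4 − (9.973) = 2.427 °C.

10.0 °C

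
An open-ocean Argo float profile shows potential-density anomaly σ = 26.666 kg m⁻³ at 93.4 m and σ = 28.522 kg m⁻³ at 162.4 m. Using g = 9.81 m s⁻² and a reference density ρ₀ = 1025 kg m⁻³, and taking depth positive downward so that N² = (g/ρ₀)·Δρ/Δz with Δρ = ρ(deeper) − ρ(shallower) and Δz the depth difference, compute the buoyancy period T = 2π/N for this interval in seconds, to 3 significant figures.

392 s

Δρ = 1028.522 − 1026.666 = 1.856 kg m⁻³ over Δz = 162.4 − 93.4 = 69 m.
N² = (9.81/1025) × (1.856/69) = 2.5744 × 10⁻⁴ s⁻².
N = √(2.5744 × 10⁻⁴) = 0.016045 rad s⁻¹, so T = 2π/N = 391.60 s ≈ 392 s.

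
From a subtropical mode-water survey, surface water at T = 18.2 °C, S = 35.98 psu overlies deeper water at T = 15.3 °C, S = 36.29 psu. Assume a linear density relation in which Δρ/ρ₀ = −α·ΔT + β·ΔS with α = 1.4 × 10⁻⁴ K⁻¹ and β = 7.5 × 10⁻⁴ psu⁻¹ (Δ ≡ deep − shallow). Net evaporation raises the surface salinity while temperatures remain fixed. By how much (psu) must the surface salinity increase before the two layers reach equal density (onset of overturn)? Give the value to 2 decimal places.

Neutral buoyancy requires −α(T_deep − T_surf) + β(S_deep − S_surf′) = 0.
S_surf′ = S_deep − (α/β)·ΔT = 36.29 − (1.4 × 10⁻⁴/7.5 × 10⁻⁴)·(-2.9) = 36.8313 psu.
Increase required: 36.8313 − 35.98 = 0.8513 psu.

0.85 psu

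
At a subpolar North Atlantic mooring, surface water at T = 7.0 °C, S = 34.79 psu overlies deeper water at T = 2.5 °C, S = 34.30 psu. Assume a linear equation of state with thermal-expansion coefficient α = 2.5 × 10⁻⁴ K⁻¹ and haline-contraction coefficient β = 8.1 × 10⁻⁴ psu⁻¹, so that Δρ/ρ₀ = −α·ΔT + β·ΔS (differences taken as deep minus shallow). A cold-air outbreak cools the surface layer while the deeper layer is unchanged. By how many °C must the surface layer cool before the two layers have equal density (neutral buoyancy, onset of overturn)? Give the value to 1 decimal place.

Neutral buoyancy requires Δρ = 0, i.e. −α(T_deep − T_surf′) + β(S_deep − S_surf) = 0.
T_surf′ = T_deep − (β/α)·ΔS = 2.5 − (8.1 × 10⁻⁴/2.5 × 10⁻⁴)·(-0.49) = 4.088 °C.
Cooling required: 7.0 − (4.088) = 2.912 °C.

2.9 °C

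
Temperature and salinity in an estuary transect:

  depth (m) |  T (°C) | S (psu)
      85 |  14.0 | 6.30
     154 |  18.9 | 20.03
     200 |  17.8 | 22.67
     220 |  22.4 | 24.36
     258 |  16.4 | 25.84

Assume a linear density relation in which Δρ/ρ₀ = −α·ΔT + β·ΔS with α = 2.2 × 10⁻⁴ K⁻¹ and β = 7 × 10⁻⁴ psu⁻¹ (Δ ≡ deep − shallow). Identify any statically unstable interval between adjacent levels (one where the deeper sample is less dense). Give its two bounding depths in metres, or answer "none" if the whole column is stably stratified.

none

Evaluate Δρ/ρ₀ = −αΔT + βΔS across each adjacent pair:
  85–154 m: −αΔT+βΔS = −(2.2 × 10⁻⁴)(+4.9)+(7 × 10⁻⁴)(+13.73) = 8.5 × 10⁻³ → stable
  154–200 m: −αΔT+βΔS = −(2.2 × 10⁻⁴)(-1.1)+(7 × 10⁻⁴)(+2.64) = 2.1 × 10⁻³ → stable
  200–220 m: −αΔT+βΔS = −(2.2 × 10⁻⁴)(+4.6)+(7 × 10⁻⁴)(+1.69) = 1.7 × 10⁻⁴ → stable
  220–258 m: −αΔT+βΔS = −(2.2 × 10⁻⁴)(-6.0)+(7 × 10⁻⁴)(+1.48) = 2.4 × 10⁻³ → stable
Every interval has Δρ > 0: the column is stably stratified throughout.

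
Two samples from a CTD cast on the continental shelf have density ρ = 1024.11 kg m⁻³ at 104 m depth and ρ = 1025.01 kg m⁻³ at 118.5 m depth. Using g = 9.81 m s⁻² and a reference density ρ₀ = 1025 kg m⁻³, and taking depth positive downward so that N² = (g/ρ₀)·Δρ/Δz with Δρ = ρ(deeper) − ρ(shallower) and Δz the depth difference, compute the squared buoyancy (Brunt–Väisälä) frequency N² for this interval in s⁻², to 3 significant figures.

5.94 × 10⁻⁴ s⁻²

Δρ = 1025.01 − 1024.11 = 0.90 kg m⁻³ over Δz = 118.5 − 104 = 14.5 m.
N² = (9.81/1025) × (0.90/14.5) = 5.9405 × 10⁻⁴ s⁻² ≈ 5.94 × 10⁻⁴ s⁻².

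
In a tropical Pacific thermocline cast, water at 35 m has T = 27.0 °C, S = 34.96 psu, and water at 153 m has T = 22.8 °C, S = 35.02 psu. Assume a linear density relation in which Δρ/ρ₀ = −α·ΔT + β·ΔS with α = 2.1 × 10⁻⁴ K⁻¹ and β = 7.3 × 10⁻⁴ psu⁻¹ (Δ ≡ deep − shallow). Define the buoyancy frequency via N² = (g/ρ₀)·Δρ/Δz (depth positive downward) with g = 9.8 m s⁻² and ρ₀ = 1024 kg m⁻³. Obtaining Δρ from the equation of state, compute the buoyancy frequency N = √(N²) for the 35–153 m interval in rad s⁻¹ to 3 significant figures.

ΔT = -4.2 K, ΔS = +0.06 psu (deep − shallow).
Δρ/ρ₀ = −αΔT + βΔS = 8.82 × 10⁻⁴ + 4.38 × 10⁻⁵ = 9.258 × 10⁻⁴, so Δρ ≈ 0.9480 kg m⁻³.
N² = (g/ρ₀)·Δρ/Δz = g·(Δρ/ρ₀)/Δz = 9.8 × 9.258 × 10⁻⁴ / 118 = 7.6888 × 10⁻⁵ s⁻².
N = √(7.6888 × 10⁻⁵) = 8.7686 × 10⁻³ rad s⁻¹ ≈ 8.77 × 10⁻³ rad s⁻¹.

8.77 × 10⁻³ rad s⁻¹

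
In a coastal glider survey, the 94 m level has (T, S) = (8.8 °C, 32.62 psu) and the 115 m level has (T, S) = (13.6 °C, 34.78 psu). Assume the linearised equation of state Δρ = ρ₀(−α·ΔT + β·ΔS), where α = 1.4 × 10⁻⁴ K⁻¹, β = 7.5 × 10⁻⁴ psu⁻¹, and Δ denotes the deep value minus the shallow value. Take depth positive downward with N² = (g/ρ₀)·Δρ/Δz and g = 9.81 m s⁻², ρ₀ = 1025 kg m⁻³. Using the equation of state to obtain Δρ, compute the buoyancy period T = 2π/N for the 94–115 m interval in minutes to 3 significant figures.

4.98 min

ΔT = +4.8 K, ΔS = +2.16 psu (deep − shallow).
Δρ/ρ₀ = −αΔT + βΔS = -6.72 × 10⁻⁴ + 1.62 × 10⁻³ = 9.48 × 10⁻⁴, so Δρ ≈ 0.9717 kg m⁻³.
N² = (g/ρ₀)·Δρ/Δz = g·(Δρ/ρ₀)/Δz = 9.81 × 9.48 × 10⁻⁴ / 21 = 4.4285 × 10⁻⁴ s⁻².
N = √(4.4285 × 10⁻⁴) = 0.021044 rad s⁻¹ → T = 2π/N = 298.57 s = 4.9762 min ≈ 4.98 min.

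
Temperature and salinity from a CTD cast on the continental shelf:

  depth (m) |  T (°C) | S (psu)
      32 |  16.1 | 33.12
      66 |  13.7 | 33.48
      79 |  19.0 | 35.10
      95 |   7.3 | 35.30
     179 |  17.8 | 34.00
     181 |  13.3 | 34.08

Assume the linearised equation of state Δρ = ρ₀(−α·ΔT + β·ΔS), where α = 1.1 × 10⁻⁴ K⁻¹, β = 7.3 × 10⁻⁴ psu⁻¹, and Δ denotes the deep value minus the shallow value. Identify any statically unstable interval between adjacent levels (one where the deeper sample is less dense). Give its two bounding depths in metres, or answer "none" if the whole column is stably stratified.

95–179 m

Evaluate Δρ/ρ₀ = −αΔT + βΔS across each adjacent pair:
  32–66 m: −αΔT+βΔS = −(1.1 × 10⁻⁴)(-2.4)+(7.3 × 10⁻⁴)(+0.36) = 5.3 × 10⁻⁴ → stable
  66–79 m: −αΔT+βΔS = −(1.1 × 10⁻⁴)(+5.3)+(7.3 × 10⁻⁴)(+1.62) = 6.0 × 10⁻⁴ → stable
  79–95 m: −αΔT+βΔS = −(1.1 × 10⁻⁴)(-11.7)+(7.3 × 10⁻⁴)(+0.20) = 1.4 × 10⁻³ → stable
  95–179 m: −αΔT+βΔS = −(1.1 × 10⁻⁴)(+10.5)+(7.3 × 10⁻⁴)(-1.30) = -2.1 × 10⁻³ → UNSTABLE
  179–181 m: −αΔT+βΔS = −(1.1 × 10⁻⁴)(-4.5)+(7.3 × 10⁻⁴)(+0.08) = 5.5 × 10⁻⁴ → stable
The 95–179 m interval has Δρ < 0: lighter water underlies denser water.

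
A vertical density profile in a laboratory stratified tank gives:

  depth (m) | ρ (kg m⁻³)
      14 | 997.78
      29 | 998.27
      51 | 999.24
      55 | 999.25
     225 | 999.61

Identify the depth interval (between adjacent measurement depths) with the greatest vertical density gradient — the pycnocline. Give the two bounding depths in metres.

29–51 m

Compute the density gradient over each adjacent pair:
  14–29 m: Δρ/Δz = 0.49/15 = 0.033 kg m⁻⁴
  29–51 m: Δρ/Δz = 0.97/22 = 0.044 kg m⁻⁴
  51–55 m: Δρ/Δz = 0.01/4 = 2.5 × 10⁻³ kg m⁻⁴
  55–225 m: Δρ/Δz = 0.36/170 = 2.1 × 10⁻³ kg m⁻⁴
The largest gradient is in the 29–51 m interval — the pycnocline.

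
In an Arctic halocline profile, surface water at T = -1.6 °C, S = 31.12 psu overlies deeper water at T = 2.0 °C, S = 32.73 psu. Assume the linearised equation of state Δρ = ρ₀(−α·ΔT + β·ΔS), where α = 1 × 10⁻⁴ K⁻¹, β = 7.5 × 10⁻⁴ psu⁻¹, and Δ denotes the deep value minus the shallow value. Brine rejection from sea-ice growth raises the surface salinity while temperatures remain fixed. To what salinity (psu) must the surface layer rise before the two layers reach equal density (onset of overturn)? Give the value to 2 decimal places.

32.25 psu

Neutral buoyancy requires −α(T_deep − T_surf) + β(S_deep − S_surf′) = 0.
S_surf′ = S_deep − (α/β)·ΔT = 32.73 − (1 × 10⁻⁴/7.5 × 10⁻⁴)·(+3.6) = 32.2500 psu.
Increase required: 32.2500 − 31.12 = 1.1300 psu.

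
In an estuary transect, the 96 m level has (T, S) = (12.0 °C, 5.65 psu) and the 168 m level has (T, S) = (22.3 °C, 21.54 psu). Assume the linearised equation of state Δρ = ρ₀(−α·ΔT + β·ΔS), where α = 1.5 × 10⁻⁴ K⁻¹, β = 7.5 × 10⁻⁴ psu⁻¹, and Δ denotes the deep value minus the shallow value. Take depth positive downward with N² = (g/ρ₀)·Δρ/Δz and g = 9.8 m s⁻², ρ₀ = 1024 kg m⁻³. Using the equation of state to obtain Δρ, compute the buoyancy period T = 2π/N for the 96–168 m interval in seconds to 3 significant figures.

167 s

ΔT = +10.3 K, ΔS = +15.89 psu (deep − shallow).
Δρ/ρ₀ = −αΔT + βΔS = -1.545 × 10⁻³ + 0.0119175 = 0.0103725, so Δρ ≈ 10.62 kg m⁻³.
N² = (g/ρ₀)·Δρ/Δz = g·(Δρ/ρ₀)/Δz = 9.8 × 0.0103725 / 72 = 1.4118 × 10⁻³ s⁻².
N = √(1.4118 × 10⁻³) = 0.037574 rad s⁻¹ → T = 2π/N = 167.22 s ≈ 167 s.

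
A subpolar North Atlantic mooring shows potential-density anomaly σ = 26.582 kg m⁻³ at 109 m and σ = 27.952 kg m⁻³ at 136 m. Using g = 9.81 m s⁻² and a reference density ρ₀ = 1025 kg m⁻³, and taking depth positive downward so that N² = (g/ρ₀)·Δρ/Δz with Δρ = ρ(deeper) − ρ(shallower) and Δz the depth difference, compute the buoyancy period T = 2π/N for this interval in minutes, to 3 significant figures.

4.75 min

Δρ = 1027.952 − 1026.582 = 1.370 kg m⁻³ over Δz = 136 − 109 = 27 m.
N² = (9.81/1025) × (1.370/27) = 4.8563 × 10⁻⁴ s⁻².
N = √(4.8563 × 10⁻⁴) = 0.022037 rad s⁻¹, so T = 2π/N = 285.12 s = 4.7520 min ≈ 4.75 min.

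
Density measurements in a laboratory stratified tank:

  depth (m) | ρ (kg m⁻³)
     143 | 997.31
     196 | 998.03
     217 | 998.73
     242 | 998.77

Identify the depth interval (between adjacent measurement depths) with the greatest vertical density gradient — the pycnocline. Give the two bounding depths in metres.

196–217 m

Compute the density gradient over each adjacent pair:
  143–196 m: Δρ/Δz = 0.72/53 = 0.014 kg m⁻⁴
  196–217 m: Δρ/Δz = 0.70/21 = 0.033 kg m⁻⁴
  217–242 m: Δρ/Δz = 0.04/25 = 1.6 × 10⁻³ kg m⁻⁴
The largest gradient is in the 196–217 m interval — the pycnocline.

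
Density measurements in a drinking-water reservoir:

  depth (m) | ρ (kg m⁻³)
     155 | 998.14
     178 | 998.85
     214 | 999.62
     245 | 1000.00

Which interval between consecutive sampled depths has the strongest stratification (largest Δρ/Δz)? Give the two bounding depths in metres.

Compute the density gradient over each adjacent pair:
  155–178 m: Δρ/Δz = 0.71/23 = 0.031 kg m⁻⁴
  178–214 m: Δρ/Δz = 0.77/36 = 0.021 kg m⁻⁴
  214–245 m: Δρ/Δz = 0.38/31 = 0.012 kg m⁻⁴
The largest gradient is in the 155–178 m interval — the pycnocline.

155–178 m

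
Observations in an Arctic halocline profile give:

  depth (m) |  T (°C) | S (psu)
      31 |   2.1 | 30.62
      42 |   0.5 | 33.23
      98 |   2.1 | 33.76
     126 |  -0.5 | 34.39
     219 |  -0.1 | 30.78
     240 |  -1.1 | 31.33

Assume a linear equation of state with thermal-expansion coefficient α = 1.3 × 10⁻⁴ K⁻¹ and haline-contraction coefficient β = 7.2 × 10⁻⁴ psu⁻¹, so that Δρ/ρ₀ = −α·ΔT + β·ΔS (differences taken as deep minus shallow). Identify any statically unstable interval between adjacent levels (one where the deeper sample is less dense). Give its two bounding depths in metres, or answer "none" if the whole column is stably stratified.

Evaluate Δρ/ρ₀ = −αΔT + βΔS across each adjacent pair:
  31–42 m: −αΔT+βΔS = −(1.3 × 10⁻⁴)(-1.6)+(7.2 × 10⁻⁴)(+2.61) = 2.1 × 10⁻³ → stable
  42–98 m: −αΔT+βΔS = −(1.3 × 10⁻⁴)(+1.6)+(7.2 × 10⁻⁴)(+0.53) = 1.7 × 10⁻⁴ → stable
  98–126 m: −αΔT+βΔS = −(1.3 × 10⁻⁴)(-2.6)+(7.2 × 10⁻⁴)(+0.63) = 7.9 × 10⁻⁴ → stable
  126–219 m: −αΔT+βΔS = −(1.3 × 10⁻⁴)(+0.4)+(7.2 × 10⁻⁴)(-3.61) = -2.7 × 10⁻³ → UNSTABLE
  219–240 m: −αΔT+βΔS = −(1.3 × 10⁻⁴)(-1.0)+(7.2 × 10⁻⁴)(+0.55) = 5.3 × 10⁻⁴ → stable
The 126–219 m interval has Δρ < 0: lighter water underlies denser water.

126–219 m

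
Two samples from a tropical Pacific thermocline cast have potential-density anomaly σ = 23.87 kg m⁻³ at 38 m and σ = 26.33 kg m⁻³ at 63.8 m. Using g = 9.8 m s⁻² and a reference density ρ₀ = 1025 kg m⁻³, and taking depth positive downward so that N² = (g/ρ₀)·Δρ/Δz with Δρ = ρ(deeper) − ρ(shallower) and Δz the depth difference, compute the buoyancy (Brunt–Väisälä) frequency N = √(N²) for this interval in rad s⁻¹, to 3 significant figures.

0.0302 rad s⁻¹

Δρ = 1026.33 − 1023.87 = 2.46 kg m⁻³ over Δz = 63.8 − 38 = 25.8 m.
N² = (9.8/1025) × (2.46/25.8) = 9.1163 × 10⁻⁴ s⁻².
N = √(9.1163 × 10⁻⁴) = 0.030193 rad s⁻¹ ≈ 0.0302 rad s⁻¹.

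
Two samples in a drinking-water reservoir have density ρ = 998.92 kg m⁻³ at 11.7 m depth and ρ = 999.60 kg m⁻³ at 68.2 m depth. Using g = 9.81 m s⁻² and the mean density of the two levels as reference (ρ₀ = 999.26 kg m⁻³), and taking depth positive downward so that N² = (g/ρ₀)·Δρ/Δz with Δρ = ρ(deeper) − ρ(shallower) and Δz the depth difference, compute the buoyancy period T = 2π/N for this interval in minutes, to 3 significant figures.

Δρ = 999.60 − 998.92 = 0.68 kg m⁻³ over Δz = 68.2 − 11.7 = 56.5 m.
N² = (9.81/999.26) × (0.68/56.5) = 1.1815 × 10⁻⁴ s⁻².
N = √(1.1815 × 10⁻⁴) = 0.010870 rad s⁻¹, so T = 2π/N = 578.03 s = 9.6338 min ≈ 9.63 min.

9.63 min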